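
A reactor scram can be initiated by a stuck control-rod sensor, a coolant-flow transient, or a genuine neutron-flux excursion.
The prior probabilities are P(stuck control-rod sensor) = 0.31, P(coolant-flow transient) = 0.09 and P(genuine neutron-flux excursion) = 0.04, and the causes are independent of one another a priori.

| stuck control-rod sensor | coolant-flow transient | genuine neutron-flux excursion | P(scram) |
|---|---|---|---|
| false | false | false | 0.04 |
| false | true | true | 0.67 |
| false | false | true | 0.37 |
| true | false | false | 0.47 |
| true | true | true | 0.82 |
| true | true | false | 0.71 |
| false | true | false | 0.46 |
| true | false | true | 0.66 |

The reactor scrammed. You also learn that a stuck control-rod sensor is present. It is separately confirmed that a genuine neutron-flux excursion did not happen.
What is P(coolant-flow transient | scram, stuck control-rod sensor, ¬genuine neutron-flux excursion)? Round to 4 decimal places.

Enumerate both values of coolant-flow transient and weight by the priors:
  P(scram | stuck control-rod sensor, ¬genuine neutron-flux excursion) = 0.47×0.91 + 0.71×0.09
        = 0.427700 + 0.063900 = 0.491600
Configurations with coolant-flow transient contribute 0.063900, so
  P(coolant-flow transient | scram, stuck control-rod sensor, ¬genuine neutron-flux excursion) = 0.063900 / 0.491600 ≈ 0.1300

P(coolant-flow transient | scram, stuck control-rod sensor, ¬genuine neutron-flux excursion) ≈ 0.1300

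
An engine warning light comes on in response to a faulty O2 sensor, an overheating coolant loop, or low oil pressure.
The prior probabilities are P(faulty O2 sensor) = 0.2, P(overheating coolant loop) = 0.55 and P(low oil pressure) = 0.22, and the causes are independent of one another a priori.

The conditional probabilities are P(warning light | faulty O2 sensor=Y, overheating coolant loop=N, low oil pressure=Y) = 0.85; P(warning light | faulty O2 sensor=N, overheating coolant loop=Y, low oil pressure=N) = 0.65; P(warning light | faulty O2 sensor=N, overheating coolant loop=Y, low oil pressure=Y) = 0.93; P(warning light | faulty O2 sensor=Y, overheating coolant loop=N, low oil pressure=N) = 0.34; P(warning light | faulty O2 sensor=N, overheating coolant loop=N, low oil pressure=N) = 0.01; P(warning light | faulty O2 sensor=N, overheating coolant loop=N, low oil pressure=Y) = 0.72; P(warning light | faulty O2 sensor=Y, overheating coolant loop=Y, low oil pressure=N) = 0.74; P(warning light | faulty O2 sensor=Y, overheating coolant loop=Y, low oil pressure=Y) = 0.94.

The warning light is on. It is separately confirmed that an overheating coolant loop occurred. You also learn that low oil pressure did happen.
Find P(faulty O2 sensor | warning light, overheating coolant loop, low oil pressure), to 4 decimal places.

By total probability over both values of faulty O2 sensor:
  P(warning light | overheating coolant loop, low oil pressure) = 0.93×0.8 + 0.94×0.2
        = 0.744000 + 0.188000 = 0.932000
Keeping only the faulty O2 sensor-present terms gives 0.188000, so
  P(faulty O2 sensor | warning light, overheating coolant loop, low oil pressure) = 0.188000 / 0.932000 ≈ 0.2017

P(faulty O2 sensor | warning light, overheating coolant loop, low oil pressure) ≈ 0.2017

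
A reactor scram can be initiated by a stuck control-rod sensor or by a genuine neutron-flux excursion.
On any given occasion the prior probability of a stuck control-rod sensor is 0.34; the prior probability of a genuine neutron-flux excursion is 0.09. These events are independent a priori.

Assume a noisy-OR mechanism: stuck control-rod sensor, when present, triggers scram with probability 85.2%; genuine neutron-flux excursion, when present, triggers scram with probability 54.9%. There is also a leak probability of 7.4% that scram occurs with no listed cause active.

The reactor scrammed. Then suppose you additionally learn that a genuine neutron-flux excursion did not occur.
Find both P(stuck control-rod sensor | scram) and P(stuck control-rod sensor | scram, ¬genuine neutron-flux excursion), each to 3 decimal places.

Under noisy-OR, P(scram | causes) = 1 − (1−0.074)·∏(1−qᵢ) over the active causes.
Numerator (weight on configurations with stuck control-rod sensor): 0.266997 + 0.028709 = 0.295706
Denominator P(scram): 0.074·0.66·0.91 + 0.582374·0.66·0.09 + 0.862952·0.34·0.91 + 0.938191·0.34·0.09 = 0.374743
P(stuck control-rod sensor | scram) = 0.295706/0.374743 ≈ 0.789

Now also conditioning on genuine neutron-flux excursion≠true:
Enumerate both values of stuck control-rod sensor and weight by the priors:
  P(scram | ¬genuine neutron-flux excursion) = 0.074·0.66 + 0.862952·0.34
        = 0.048840 + 0.293404 = 0.342244
Configurations with stuck control-rod sensor contribute 0.293404, so
  P(stuck control-rod sensor | scram, ¬genuine neutron-flux excursion) = 0.293404 / 0.342244 ≈ 0.857

P(stuck control-rod sensor | scram) ≈ 0.789; P(stuck control-rod sensor | scram, ¬genuine neutron-flux excursion) ≈ 0.857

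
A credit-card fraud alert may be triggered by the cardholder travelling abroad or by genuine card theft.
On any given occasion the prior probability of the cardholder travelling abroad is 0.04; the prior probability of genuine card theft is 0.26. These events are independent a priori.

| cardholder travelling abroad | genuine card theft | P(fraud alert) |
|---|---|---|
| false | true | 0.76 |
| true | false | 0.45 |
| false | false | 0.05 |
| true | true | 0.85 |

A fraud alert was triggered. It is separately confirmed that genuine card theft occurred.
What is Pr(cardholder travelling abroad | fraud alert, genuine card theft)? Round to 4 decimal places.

Pr(cardholder travelling abroad | fraud alert, genuine card theft) ≈ 0.0445

P(fraud alert | genuine card theft) = 0.76*0.96 + 0.85*0.04 = 0.729600 + 0.034000 = 0.763600
The cardholder travelling abroad-present share is 0.85*0.04 = 0.034000.
So P(cardholder travelling abroad | fraud alert, genuine card theft) = 0.034000/0.763600 ≈ 0.0445.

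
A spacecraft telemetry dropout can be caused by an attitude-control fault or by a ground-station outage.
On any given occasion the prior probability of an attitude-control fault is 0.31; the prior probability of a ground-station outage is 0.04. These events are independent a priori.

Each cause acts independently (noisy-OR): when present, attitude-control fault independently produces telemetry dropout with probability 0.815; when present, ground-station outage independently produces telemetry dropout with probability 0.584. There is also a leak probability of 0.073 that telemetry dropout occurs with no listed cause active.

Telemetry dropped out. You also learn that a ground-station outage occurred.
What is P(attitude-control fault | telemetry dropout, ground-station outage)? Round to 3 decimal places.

P(attitude-control fault | telemetry dropout, ground-station outage) ≈ 0.404

Under noisy-OR, P(telemetry dropout | causes) = 1 − (1−0.073)·∏(1−qᵢ) over the active causes.
P(telemetry dropout | ground-station outage) = 0.614368×0.69 + 0.928658×0.31 = 0.423914 + 0.287884 = 0.711798
Of this, 0.287884 comes from 0.928658×0.31 (the attitude-control fault=true cases).
Hence the posterior is 0.287884/0.711798 ≈ 0.404.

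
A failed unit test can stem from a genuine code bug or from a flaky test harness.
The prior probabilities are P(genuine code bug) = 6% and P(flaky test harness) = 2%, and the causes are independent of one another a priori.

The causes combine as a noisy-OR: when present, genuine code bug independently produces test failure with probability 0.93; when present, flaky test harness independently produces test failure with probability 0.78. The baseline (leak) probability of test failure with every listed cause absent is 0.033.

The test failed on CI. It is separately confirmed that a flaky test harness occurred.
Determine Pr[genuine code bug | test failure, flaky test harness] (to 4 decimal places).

Pr[genuine code bug | test failure, flaky test harness] ≈ 0.0740

Under noisy-OR, P(test failure | causes) = 1 − (1−0.033)·∏(1−qᵢ) over the active causes.
P(test failure | flaky test harness) = 0.78726·0.94 + 0.985108·0.06 = 0.740024 + 0.059106 = 0.799130
The genuine code bug-present share is 0.985108·0.06 = 0.059106.
So P(genuine code bug | test failure, flaky test harness) = 0.059106/0.799130 ≈ 0.0740.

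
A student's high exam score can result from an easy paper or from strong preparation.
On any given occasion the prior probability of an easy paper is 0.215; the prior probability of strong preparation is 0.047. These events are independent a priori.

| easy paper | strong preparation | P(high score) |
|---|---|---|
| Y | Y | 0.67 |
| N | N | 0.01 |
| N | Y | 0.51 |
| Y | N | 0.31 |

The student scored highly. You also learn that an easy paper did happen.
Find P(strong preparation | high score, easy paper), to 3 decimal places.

P(strong preparation | high score, easy paper) ≈ 0.096

For the numerator, keep only strong preparation=true terms: 0.67×0.047 = 0.031490
Denominator P(high score | easy paper): 0.31×0.953 + 0.67×0.047 = 0.326920
Posterior = 0.031490 / 0.326920 ≈ 0.096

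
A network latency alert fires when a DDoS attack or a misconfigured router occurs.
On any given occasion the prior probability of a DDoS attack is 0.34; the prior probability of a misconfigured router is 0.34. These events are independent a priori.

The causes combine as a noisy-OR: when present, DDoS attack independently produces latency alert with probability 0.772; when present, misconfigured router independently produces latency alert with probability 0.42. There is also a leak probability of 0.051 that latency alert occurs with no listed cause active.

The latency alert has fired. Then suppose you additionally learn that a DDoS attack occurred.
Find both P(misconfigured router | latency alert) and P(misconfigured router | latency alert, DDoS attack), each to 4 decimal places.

Under noisy-OR, P(latency alert | causes) = 1 − (1−0.051)·∏(1−qᵢ) over the active causes.
P(latency alert) = 0.051*0.66*0.66 + 0.44958*0.66*0.34 + 0.783628*0.34*0.66 + 0.874504*0.34*0.34 = 0.022216 + 0.100886 + 0.175846 + 0.101093 = 0.400041
Of this, 0.201979 comes from 0.100886 + 0.101093 (the misconfigured router=true cases).
Hence the posterior is 0.201979/0.400041 ≈ 0.5049.

Now condition on the additional information:
Weight on misconfigured router=true, given the evidence: 0.874504*0.34 = 0.297331
Normalizer over all consistent configurations: 0.783628*0.66 + 0.874504*0.34 = 0.814525
P(misconfigured router | latency alert, DDoS attack) = 0.297331/0.814525 ≈ 0.3650
Conditioning on DDoS attack lowers the posterior on misconfigured router: the classic explaining-away effect in a common-effect structure.

P(misconfigured router | latency alert) ≈ 0.5049; P(misconfigured router | latency alert, DDoS attack) ≈ 0.3650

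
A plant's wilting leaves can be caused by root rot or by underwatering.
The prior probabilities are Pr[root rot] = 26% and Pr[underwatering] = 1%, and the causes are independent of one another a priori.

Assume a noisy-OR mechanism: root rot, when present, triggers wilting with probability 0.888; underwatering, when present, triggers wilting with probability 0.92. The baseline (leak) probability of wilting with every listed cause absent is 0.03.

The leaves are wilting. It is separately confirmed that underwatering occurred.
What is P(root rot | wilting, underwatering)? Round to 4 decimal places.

Under noisy-OR, P(wilting | causes) = 1 − (1−0.03)·∏(1−qᵢ) over the active causes.
P(wilting | underwatering) = 0.9224·0.74 + 0.991309·0.26 = 0.682576 + 0.257740 = 0.940316
The root rot-present share is 0.991309·0.26 = 0.257740.
So P(root rot | wilting, underwatering) = 0.257740/0.940316 ≈ 0.2741.

P(root rot | wilting, underwatering) ≈ 0.2741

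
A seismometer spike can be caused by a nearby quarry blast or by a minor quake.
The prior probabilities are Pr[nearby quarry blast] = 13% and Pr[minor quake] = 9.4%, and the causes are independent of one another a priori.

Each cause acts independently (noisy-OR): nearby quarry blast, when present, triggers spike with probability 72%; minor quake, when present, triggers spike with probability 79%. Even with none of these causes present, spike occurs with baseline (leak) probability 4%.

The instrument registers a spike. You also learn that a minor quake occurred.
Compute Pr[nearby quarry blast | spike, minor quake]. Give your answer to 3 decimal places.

Pr[nearby quarry blast | spike, minor quake] ≈ 0.150

Under noisy-OR, P(spike | causes) = 1 − (1−0.04)·∏(1−qᵢ) over the active causes.
P(spike | minor quake) = 0.7984·0.87 + 0.943552·0.13 = 0.694608 + 0.122662 = 0.817270
The nearby quarry blast-present share is 0.943552·0.13 = 0.122662.
Hence the posterior is 0.122662/0.817270 ≈ 0.150.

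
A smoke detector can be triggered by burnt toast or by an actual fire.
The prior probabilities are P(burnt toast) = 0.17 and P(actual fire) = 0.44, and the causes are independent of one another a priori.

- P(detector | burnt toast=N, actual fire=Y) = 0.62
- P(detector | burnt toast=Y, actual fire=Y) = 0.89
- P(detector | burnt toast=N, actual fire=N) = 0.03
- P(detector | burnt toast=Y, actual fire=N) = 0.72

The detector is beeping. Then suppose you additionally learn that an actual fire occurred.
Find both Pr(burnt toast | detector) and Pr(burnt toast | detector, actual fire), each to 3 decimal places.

Pr(burnt toast | detector) ≈ 0.360; Pr(burnt toast | detector, actual fire) ≈ 0.227

P(detector) = 0.03*0.83*0.56 + 0.62*0.83*0.44 + 0.72*0.17*0.56 + 0.89*0.17*0.44 = 0.013944 + 0.226424 + 0.068544 + 0.066572 = 0.375484
Restricting to configurations with burnt toast present: 0.068544 + 0.066572 = 0.135116.
Hence the posterior is 0.135116/0.375484 ≈ 0.360.

Now condition on the additional information:
P(detector | actual fire) = 0.62×0.83 + 0.89×0.17 = 0.514600 + 0.151300 = 0.665900
Of this, 0.151300 comes from 0.89×0.17 (the burnt toast=true cases).
P(burnt toast | detector, actual fire) = 0.151300 / 0.665900 ≈ 0.227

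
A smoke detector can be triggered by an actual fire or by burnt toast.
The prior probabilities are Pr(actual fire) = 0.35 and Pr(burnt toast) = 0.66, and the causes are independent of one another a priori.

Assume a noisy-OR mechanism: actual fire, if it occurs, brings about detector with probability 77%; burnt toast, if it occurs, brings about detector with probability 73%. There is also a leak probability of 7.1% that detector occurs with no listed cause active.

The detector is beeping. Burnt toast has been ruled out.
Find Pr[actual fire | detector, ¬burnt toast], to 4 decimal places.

Under noisy-OR, P(detector | causes) = 1 − (1−0.071)·∏(1−qᵢ) over the active causes.
Enumerate both values of actual fire and weight by the priors:
  P(detector | ¬burnt toast) = 0.071×0.65 + 0.78633×0.35
        = 0.046150 + 0.275215 = 0.321365
The terms with actual fire present sum to 0.275215, so
  P(actual fire | detector, ¬burnt toast) = 0.275215 / 0.321365 ≈ 0.8564

Pr[actual fire | detector, ¬burnt toast] ≈ 0.8564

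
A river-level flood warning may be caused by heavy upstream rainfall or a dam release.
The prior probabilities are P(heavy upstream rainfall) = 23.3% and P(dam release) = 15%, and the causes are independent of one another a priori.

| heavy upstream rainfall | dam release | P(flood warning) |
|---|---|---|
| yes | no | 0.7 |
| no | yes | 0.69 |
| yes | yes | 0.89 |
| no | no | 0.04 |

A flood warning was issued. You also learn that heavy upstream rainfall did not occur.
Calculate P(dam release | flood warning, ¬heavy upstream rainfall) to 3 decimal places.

P(flood warning | ¬heavy upstream rainfall) = 0.04×0.85 + 0.69×0.15 = 0.034000 + 0.103500 = 0.137500
Restricting to configurations with dam release present: 0.69×0.15 = 0.103500.
P(dam release | flood warning, ¬heavy upstream rainfall) = 0.103500 / 0.137500 ≈ 0.753

P(dam release | flood warning, ¬heavy upstream rainfall) ≈ 0.753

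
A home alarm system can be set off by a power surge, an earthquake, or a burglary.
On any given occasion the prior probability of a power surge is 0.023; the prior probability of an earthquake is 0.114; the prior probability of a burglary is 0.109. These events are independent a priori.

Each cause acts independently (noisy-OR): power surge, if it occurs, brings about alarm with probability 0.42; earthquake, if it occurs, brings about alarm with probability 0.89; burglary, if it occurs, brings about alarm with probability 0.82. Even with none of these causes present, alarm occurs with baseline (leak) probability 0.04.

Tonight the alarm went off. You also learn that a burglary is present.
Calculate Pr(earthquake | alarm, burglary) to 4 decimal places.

Pr(earthquake | alarm, burglary) ≈ 0.1322

Under noisy-OR, P(alarm | causes) = 1 − (1−0.04)·∏(1−qᵢ) over the active causes.
P(alarm | burglary) = 0.8272·0.977·0.886 + 0.980992·0.977·0.114 + 0.899776·0.023·0.886 + 0.988975·0.023·0.114 = 0.716043 + 0.109261 + 0.018336 + 0.002593 = 0.846233
Restricting to configurations with earthquake present: 0.109261 + 0.002593 = 0.111854.
P(earthquake | alarm, burglary) = 0.111854 / 0.846233 ≈ 0.1322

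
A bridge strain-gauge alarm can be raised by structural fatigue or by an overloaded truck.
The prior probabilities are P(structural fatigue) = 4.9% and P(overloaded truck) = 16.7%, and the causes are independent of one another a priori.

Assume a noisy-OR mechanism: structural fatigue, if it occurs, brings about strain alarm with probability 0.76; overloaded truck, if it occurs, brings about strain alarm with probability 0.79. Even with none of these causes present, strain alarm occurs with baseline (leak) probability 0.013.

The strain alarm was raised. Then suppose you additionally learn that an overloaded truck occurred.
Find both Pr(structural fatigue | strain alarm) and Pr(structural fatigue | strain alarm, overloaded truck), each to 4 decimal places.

Under noisy-OR, P(strain alarm | causes) = 1 − (1−0.013)·∏(1−qᵢ) over the active causes.
For the numerator, keep only structural fatigue=true terms: 0.031148 + 0.007776 = 0.038924
The normalizing constant is 0.013*0.951*0.833 + 0.79273*0.951*0.167 + 0.76312*0.049*0.833 + 0.950255*0.049*0.167 = 0.175121
P(structural fatigue | strain alarm) = 0.038924/0.175121 ≈ 0.2223

With the extra evidence:
Enumerate both values of structural fatigue and weight by the priors:
  P(strain alarm | overloaded truck) = 0.79273×0.951 + 0.950255×0.049
        = 0.753886 + 0.046562 = 0.800448
Keeping only the structural fatigue-present terms gives 0.046562, so
  P(structural fatigue | strain alarm, overloaded truck) = 0.046562 / 0.800448 ≈ 0.0582
This is intercausal reasoning (explaining away): once overloaded truck accounts for the strain alarm, structural fatigue becomes less likely.

Pr(structural fatigue | strain alarm) ≈ 0.2223; Pr(structural fatigue | strain alarm, overloaded truck) ≈ 0.0582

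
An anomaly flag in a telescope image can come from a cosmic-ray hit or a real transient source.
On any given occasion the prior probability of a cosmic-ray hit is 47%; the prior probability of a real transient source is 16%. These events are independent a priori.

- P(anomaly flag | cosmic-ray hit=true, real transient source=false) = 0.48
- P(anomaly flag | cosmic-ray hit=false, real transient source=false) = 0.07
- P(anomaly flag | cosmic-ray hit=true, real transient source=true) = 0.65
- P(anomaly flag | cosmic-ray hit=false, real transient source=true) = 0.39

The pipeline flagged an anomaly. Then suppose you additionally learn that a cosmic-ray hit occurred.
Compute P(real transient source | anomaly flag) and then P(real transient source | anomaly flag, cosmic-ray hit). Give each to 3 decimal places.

Numerator (weight on configurations with real transient source): 0.033072 + 0.048880 = 0.081952
The normalizing constant is 0.07×0.53×0.84 + 0.39×0.53×0.16 + 0.48×0.47×0.84 + 0.65×0.47×0.16 = 0.302620
Posterior = 0.081952 / 0.302620 ≈ 0.271

With the extra evidence:
By total probability over both values of real transient source:
  P(anomaly flag | cosmic-ray hit) = 0.48×0.84 + 0.65×0.16
        = 0.403200 + 0.104000 = 0.507200
The terms with real transient source present sum to 0.104000, so
  P(real transient source | anomaly flag, cosmic-ray hit) = 0.104000 / 0.507200 ≈ 0.205
— cosmic-ray hit explains away the evidence for real transient source.

P(real transient source | anomaly flag) ≈ 0.271; P(real transient source | anomaly flag, cosmic-ray hit) ≈ 0.205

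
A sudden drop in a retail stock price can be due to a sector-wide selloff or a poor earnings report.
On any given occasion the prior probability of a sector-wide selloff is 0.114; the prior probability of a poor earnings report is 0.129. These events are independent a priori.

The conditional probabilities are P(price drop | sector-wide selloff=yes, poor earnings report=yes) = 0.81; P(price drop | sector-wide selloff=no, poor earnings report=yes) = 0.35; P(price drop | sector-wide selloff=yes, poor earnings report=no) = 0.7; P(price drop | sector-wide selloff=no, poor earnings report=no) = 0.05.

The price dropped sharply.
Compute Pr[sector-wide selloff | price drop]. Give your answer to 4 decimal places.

Pr[sector-wide selloff | price drop] ≈ 0.5088

Numerator (weight on configurations with sector-wide selloff): 0.069506 + 0.011912 = 0.081418
Denominator P(price drop): 0.05·0.886·0.871 + 0.35·0.886·0.129 + 0.7·0.114·0.871 + 0.81·0.114·0.129 = 0.160006
P(sector-wide selloff | price drop) = 0.081418/0.160006 ≈ 0.5088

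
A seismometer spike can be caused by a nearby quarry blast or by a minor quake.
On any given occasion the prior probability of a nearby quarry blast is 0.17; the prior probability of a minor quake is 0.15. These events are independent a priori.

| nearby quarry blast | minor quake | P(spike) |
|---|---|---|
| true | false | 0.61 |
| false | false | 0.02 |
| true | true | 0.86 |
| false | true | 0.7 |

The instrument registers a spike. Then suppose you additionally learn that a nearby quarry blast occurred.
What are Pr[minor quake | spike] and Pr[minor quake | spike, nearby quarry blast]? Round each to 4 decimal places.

Numerator (weight on configurations with minor quake): 0.087150 + 0.021930 = 0.109080
Denominator P(spike): 0.02*0.83*0.85 + 0.7*0.83*0.15 + 0.61*0.17*0.85 + 0.86*0.17*0.15 = 0.211335
P(minor quake | spike) = 0.109080/0.211335 ≈ 0.5161

With the extra evidence:
Enumerate both values of minor quake and weight by the priors:
  P(spike | nearby quarry blast) = 0.61*0.85 + 0.86*0.15
        = 0.518500 + 0.129000 = 0.647500
Configurations with minor quake contribute 0.129000, so
  P(minor quake | spike, nearby quarry blast) = 0.129000 / 0.647500 ≈ 0.1992
This is intercausal reasoning (explaining away): once nearby quarry blast accounts for the spike, minor quake becomes less likely.

Pr[minor quake | spike] ≈ 0.5161; Pr[minor quake | spike, nearby quarry blast] ≈ 0.1992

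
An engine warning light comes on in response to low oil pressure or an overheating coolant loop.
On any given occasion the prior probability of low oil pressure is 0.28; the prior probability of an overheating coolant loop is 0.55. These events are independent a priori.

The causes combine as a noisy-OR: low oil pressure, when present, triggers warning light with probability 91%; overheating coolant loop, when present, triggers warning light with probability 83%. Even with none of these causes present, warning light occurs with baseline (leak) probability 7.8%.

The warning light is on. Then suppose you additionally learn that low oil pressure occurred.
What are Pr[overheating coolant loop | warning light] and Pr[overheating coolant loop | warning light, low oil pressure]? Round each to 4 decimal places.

Pr[overheating coolant loop | warning light] ≈ 0.7753; Pr[overheating coolant loop | warning light, low oil pressure] ≈ 0.5679

Under noisy-OR, P(warning light | causes) = 1 − (1−0.078)·∏(1−qᵢ) over the active causes.
P(warning light) = 0.078·0.72·0.45 + 0.84326·0.72·0.55 + 0.91702·0.28·0.45 + 0.985893·0.28·0.55 = 0.025272 + 0.333931 + 0.115545 + 0.151828 = 0.626576
Restricting to configurations with overheating coolant loop present: 0.333931 + 0.151828 = 0.485759.
Hence the posterior is 0.485759/0.626576 ≈ 0.7753.

Now condition on the additional information:
By total probability over both values of overheating coolant loop:
  P(warning light | low oil pressure) = 0.91702*0.45 + 0.985893*0.55
        = 0.412659 + 0.542241 = 0.954900
The terms with overheating coolant loop present sum to 0.542241, so
  P(overheating coolant loop | warning light, low oil pressure) = 0.542241 / 0.954900 ≈ 0.5679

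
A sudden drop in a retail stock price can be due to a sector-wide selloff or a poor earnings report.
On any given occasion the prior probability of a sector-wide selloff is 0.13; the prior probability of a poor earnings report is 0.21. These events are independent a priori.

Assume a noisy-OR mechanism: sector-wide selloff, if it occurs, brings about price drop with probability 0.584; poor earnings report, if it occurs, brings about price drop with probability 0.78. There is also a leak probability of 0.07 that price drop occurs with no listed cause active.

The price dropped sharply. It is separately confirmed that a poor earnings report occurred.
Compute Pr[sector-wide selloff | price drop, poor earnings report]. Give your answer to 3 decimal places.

Under noisy-OR, P(price drop | causes) = 1 − (1−0.07)·∏(1−qᵢ) over the active causes.
Enumerate both values of sector-wide selloff and weight by the priors:
  P(price drop | poor earnings report) = 0.7954*0.87 + 0.914886*0.13
        = 0.691998 + 0.118935 = 0.810933
The terms with sector-wide selloff present sum to 0.118935, so
  P(sector-wide selloff | price drop, poor earnings report) = 0.118935 / 0.810933 ≈ 0.147

Pr[sector-wide selloff | price drop, poor earnings report] ≈ 0.147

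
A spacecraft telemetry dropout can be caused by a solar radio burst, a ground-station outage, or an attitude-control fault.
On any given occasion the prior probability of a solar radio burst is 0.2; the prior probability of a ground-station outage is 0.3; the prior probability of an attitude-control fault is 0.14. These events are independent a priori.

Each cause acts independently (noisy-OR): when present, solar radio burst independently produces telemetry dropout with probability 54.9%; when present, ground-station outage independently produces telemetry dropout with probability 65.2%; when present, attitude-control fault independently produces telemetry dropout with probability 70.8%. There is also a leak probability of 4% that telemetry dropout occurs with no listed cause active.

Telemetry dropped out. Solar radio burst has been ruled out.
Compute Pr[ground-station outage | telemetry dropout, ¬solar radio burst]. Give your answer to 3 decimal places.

Pr[ground-station outage | telemetry dropout, ¬solar radio burst] ≈ 0.689

Under noisy-OR, P(telemetry dropout | causes) = 1 − (1−0.04)·∏(1−qᵢ) over the active causes.
Weight on ground-station outage=true, given the evidence: 0.171807 + 0.037903 = 0.209710
The normalizing constant is 0.04×0.7×0.86 + 0.71968×0.7×0.14 + 0.66592×0.3×0.86 + 0.902449×0.3×0.14 = 0.304319
P(ground-station outage | telemetry dropout, ¬solar radio burst) = 0.209710/0.304319 ≈ 0.689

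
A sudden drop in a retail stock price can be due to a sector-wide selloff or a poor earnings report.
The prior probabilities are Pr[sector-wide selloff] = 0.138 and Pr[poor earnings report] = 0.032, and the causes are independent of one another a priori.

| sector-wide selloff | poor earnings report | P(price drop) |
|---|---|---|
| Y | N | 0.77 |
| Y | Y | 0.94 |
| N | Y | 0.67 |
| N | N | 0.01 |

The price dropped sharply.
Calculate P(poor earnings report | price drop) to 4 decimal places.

P(poor earnings report | price drop) ≈ 0.1691

For the numerator, keep only poor earnings report=true terms: 0.018481 + 0.004151 = 0.022632
Normalizer over all consistent configurations: 0.01*0.862*0.968 + 0.67*0.862*0.032 + 0.77*0.138*0.968 + 0.94*0.138*0.032 = 0.133836
P(poor earnings report | price drop) = 0.022632/0.133836 ≈ 0.1691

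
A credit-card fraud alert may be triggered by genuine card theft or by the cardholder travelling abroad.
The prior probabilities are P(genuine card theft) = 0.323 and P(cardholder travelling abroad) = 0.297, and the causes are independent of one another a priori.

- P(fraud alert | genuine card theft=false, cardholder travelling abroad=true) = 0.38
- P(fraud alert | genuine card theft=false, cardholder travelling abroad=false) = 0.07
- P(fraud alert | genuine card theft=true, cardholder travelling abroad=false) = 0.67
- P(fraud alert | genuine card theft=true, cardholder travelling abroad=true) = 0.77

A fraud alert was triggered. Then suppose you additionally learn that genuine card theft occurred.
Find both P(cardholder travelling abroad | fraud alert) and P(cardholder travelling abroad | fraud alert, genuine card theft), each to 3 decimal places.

P(cardholder travelling abroad | fraud alert) ≈ 0.448; P(cardholder travelling abroad | fraud alert, genuine card theft) ≈ 0.327

Sum P(fraud alert|·) weighted by the priors over the 4 (genuine card theft, cardholder travelling abroad) configurations:
  P(fraud alert) = 0.07*0.677*0.703 + 0.38*0.677*0.297 + 0.67*0.323*0.703 + 0.77*0.323*0.297
        = 0.033315 + 0.076406 + 0.152136 + 0.073867 = 0.335724
Configurations with cardholder travelling abroad contribute 0.150273, so
  P(cardholder travelling abroad | fraud alert) = 0.150273 / 0.335724 ≈ 0.448

Now also conditioning on genuine card theft=true:
For the numerator, keep only cardholder travelling abroad=true terms: 0.77×0.297 = 0.228690
The normalizing constant is 0.67×0.703 + 0.77×0.297 = 0.699700
Posterior = 0.228690 / 0.699700 ≈ 0.327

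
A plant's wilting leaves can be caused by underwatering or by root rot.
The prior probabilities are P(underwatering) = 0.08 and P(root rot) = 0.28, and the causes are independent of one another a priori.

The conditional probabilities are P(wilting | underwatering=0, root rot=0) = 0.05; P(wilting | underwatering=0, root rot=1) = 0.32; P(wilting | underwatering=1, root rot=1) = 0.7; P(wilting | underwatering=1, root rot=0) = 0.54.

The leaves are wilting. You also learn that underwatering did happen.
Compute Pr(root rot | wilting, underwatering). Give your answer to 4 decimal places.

P(wilting | underwatering) = 0.54×0.72 + 0.7×0.28 = 0.388800 + 0.196000 = 0.584800
Of this, 0.196000 comes from 0.7×0.28 (the root rot=true cases).
Hence the posterior is 0.196000/0.584800 ≈ 0.3352.

Pr(root rot | wilting, underwatering) ≈ 0.3352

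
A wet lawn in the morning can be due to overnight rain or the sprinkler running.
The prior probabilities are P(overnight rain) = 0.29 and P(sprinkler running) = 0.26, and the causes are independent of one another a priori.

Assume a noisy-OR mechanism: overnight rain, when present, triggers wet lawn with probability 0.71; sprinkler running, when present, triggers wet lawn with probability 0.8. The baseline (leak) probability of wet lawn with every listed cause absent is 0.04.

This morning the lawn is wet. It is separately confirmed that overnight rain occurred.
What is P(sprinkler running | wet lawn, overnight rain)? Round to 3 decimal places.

P(sprinkler running | wet lawn, overnight rain) ≈ 0.315

Under noisy-OR, P(wet lawn | causes) = 1 − (1−0.04)·∏(1−qᵢ) over the active causes.
Numerator (weight on configurations with sprinkler running): 0.94432×0.26 = 0.245523
The normalizing constant is 0.7216×0.74 + 0.94432×0.26 = 0.779507
Posterior = 0.245523 / 0.779507 ≈ 0.315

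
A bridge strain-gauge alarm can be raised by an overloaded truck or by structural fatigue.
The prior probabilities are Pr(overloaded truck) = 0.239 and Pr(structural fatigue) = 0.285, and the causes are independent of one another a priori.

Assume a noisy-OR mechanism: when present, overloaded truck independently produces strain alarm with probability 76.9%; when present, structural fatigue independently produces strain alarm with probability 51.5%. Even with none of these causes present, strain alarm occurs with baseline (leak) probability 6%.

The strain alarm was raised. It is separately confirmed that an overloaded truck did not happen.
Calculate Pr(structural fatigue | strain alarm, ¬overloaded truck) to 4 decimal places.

Pr(structural fatigue | strain alarm, ¬overloaded truck) ≈ 0.7833

Under noisy-OR, P(strain alarm | causes) = 1 − (1−0.06)·∏(1−qᵢ) over the active causes.
Sum P(strain alarm|·) weighted by the priors over both values of structural fatigue:
  P(strain alarm | ¬overloaded truck) = 0.06·0.715 + 0.5441·0.285
        = 0.042900 + 0.155068 = 0.197968
Configurations with structural fatigue contribute 0.155068, so
  P(structural fatigue | strain alarm, ¬overloaded truck) = 0.155068 / 0.197968 ≈ 0.7833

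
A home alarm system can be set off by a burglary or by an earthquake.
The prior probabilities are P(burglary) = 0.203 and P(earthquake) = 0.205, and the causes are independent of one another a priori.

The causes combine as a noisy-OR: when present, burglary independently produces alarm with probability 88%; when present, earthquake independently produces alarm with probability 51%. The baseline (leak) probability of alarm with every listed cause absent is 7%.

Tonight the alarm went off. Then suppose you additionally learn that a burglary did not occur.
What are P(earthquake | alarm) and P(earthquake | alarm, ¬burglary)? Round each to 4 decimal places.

P(earthquake | alarm) ≈ 0.4059; P(earthquake | alarm, ¬burglary) ≈ 0.6672

Under noisy-OR, P(alarm | causes) = 1 − (1−0.07)·∏(1−qᵢ) over the active causes.
By total probability over the 4 (burglary, earthquake) configurations:
  P(alarm) = 0.07*0.797*0.795 + 0.5443*0.797*0.205 + 0.8884*0.203*0.795 + 0.945316*0.203*0.205
        = 0.044353 + 0.088930 + 0.143374 + 0.039339 = 0.315996
Keeping only the earthquake-present terms gives 0.128269, so
  P(earthquake | alarm) = 0.128269 / 0.315996 ≈ 0.4059

With the extra evidence:
Sum P(alarm|·) weighted by the priors over both values of earthquake:
  P(alarm | ¬burglary) = 0.07×0.795 + 0.5443×0.205
        = 0.055650 + 0.111582 = 0.167232
Configurations with earthquake contribute 0.111582, so
  P(earthquake | alarm, ¬burglary) = 0.111582 / 0.167232 ≈ 0.6672
Ruling out burglary raises the posterior on earthquake — the flip side of explaining away.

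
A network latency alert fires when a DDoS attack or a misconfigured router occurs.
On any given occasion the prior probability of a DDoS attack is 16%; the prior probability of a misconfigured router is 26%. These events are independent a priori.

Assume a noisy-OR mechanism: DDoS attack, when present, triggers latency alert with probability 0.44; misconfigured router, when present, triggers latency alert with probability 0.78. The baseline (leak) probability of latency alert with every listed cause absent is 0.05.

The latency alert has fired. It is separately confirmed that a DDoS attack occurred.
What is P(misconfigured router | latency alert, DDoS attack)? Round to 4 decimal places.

Under noisy-OR, P(latency alert | causes) = 1 − (1−0.05)·∏(1−qᵢ) over the active causes.
By total probability over both values of misconfigured router:
  P(latency alert | DDoS attack) = 0.468*0.74 + 0.88296*0.26
        = 0.346320 + 0.229570 = 0.575890
Keeping only the misconfigured router-present terms gives 0.229570, so
  P(misconfigured router | latency alert, DDoS attack) = 0.229570 / 0.575890 ≈ 0.3986

P(misconfigured router | latency alert, DDoS attack) ≈ 0.3986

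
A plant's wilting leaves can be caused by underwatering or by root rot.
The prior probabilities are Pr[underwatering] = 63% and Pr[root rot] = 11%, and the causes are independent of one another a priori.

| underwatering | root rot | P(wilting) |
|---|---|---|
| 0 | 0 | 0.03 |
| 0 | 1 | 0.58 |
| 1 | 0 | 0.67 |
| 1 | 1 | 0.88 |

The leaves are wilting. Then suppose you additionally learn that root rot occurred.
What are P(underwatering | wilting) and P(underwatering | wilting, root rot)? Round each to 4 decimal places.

P(underwatering | wilting) ≈ 0.9288; P(underwatering | wilting, root rot) ≈ 0.7209

Enumerate the 4 (underwatering, root rot) configurations and weight by the priors:
  P(wilting) = 0.03×0.37×0.89 + 0.58×0.37×0.11 + 0.67×0.63×0.89 + 0.88×0.63×0.11
        = 0.009879 + 0.023606 + 0.375669 + 0.060984 = 0.470138
The terms with underwatering present sum to 0.436653, so
  P(underwatering | wilting) = 0.436653 / 0.470138 ≈ 0.9288

With the extra evidence:
P(wilting | root rot) = 0.58×0.37 + 0.88×0.63 = 0.214600 + 0.554400 = 0.769000
Of this, 0.554400 comes from 0.88×0.63 (the underwatering=true cases).
Hence the posterior is 0.554400/0.769000 ≈ 0.7209.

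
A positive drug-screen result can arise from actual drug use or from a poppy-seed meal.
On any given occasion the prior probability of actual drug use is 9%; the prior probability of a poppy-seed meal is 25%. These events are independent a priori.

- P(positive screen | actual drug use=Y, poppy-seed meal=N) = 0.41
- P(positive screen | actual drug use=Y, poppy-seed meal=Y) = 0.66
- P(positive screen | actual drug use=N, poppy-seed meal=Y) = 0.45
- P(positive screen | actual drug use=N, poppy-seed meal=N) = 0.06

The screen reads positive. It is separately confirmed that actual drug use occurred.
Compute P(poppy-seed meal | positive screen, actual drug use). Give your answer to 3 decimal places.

P(poppy-seed meal | positive screen, actual drug use) ≈ 0.349

By total probability over both values of poppy-seed meal:
  P(positive screen | actual drug use) = 0.41×0.75 + 0.66×0.25
        = 0.307500 + 0.165000 = 0.472500
The terms with poppy-seed meal present sum to 0.165000, so
  P(poppy-seed meal | positive screen, actual drug use) = 0.165000 / 0.472500 ≈ 0.349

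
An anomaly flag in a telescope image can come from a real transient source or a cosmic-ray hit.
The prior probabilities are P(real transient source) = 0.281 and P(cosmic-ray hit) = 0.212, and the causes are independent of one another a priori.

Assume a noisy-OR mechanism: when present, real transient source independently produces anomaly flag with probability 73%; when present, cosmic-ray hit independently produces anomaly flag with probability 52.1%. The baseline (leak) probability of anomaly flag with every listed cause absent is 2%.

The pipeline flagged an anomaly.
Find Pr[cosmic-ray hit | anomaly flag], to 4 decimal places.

Under noisy-OR, P(anomaly flag | causes) = 1 − (1−0.02)·∏(1−qᵢ) over the active causes.
Weight on cosmic-ray hit=true, given the evidence: 0.080875 + 0.052022 = 0.132897
The normalizing constant is 0.02·0.719·0.788 + 0.53058·0.719·0.212 + 0.7354·0.281·0.788 + 0.873257·0.281·0.212 = 0.307066
P(cosmic-ray hit | anomaly flag) = 0.132897/0.307066 ≈ 0.4328

Pr[cosmic-ray hit | anomaly flag] ≈ 0.4328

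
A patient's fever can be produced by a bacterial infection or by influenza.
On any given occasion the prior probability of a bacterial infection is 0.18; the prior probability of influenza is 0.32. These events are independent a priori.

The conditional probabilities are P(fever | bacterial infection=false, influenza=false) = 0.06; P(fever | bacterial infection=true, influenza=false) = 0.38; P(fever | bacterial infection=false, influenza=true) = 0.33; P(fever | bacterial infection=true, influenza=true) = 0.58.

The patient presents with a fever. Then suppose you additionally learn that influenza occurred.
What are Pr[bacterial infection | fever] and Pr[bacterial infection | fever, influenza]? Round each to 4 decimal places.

Enumerate the 4 (bacterial infection, influenza) configurations and weight by the priors:
  P(fever) = 0.06·0.82·0.68 + 0.33·0.82·0.32 + 0.38·0.18·0.68 + 0.58·0.18·0.32
        = 0.033456 + 0.086592 + 0.046512 + 0.033408 = 0.199968
Keeping only the bacterial infection-present terms gives 0.079920, so
  P(bacterial infection | fever) = 0.079920 / 0.199968 ≈ 0.3997

Now condition on the additional information:
Sum P(fever|·) weighted by the priors over both values of bacterial infection:
  P(fever | influenza) = 0.33×0.82 + 0.58×0.18
        = 0.270600 + 0.104400 = 0.375000
Keeping only the bacterial infection-present terms gives 0.104400, so
  P(bacterial infection | fever, influenza) = 0.104400 / 0.375000 ≈ 0.2784

Pr[bacterial infection | fever] ≈ 0.3997; Pr[bacterial infection | fever, influenza] ≈ 0.2784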